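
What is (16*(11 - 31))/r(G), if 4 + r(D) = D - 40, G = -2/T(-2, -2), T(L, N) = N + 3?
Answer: 160/23 ≈ 6.9565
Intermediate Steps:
T(L, N) = 3 + N
G = -2 (G = -2/(3 - 2) = -2/1 = -2*1 = -2)
r(D) = -44 + D (r(D) = -4 + (D - 40) = -4 + (-40 + D) = -44 + D)
(16*(11 - 31))/r(G) = (16*(11 - 31))/(-44 - 2) = (16*(-20))/(-46) = -320*(-1/46) = 160/23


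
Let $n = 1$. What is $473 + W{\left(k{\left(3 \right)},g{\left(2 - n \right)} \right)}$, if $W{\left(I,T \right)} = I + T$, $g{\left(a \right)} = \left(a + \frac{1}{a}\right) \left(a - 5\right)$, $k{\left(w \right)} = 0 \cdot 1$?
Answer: $465$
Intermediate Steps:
$k{\left(w \right)} = 0$
$g{\left(a \right)} = \left(-5 + a\right) \left(a + \frac{1}{a}\right)$ ($g{\left(a \right)} = \left(a + \frac{1}{a}\right) \left(-5 + a\right) = \left(-5 + a\right) \left(a + \frac{1}{a}\right)$)
$473 + W{\left(k{\left(3 \right)},g{\left(2 - n \right)} \right)} = 473 + \left(0 + \left(1 + \left(2 - 1\right)^{2} - 5 \left(2 - 1\right) - \frac{5}{2 - 1}\right)\right) = 473 + \left(0 + \left(1 + 1^{2} - 5 - \frac{5}{1}\right)\right) = 473 + \left(0 + \left(1 + 1 - 5 - 5\right)\right) = 473 + \left(0 - 8\right) = 473 - 8 = 465$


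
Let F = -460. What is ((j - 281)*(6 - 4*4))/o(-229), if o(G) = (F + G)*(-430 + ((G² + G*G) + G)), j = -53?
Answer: -3340/71809647 ≈ -4.6512e-5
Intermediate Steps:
o(G) = (-460 + G)*(-430 + G + 2*G²) (o(G) = (-460 + G)*(-430 + ((G² + G*G) + G)) = (-460 + G)*(-430 + ((G² + G²) + G)) = (-460 + G)*(-430 + (2*G² + G)) = (-460 + G)*(-430 + (G + 2*G²)) = (-460 + G)*(-430 + G + 2*G²))
((j - 281)*(6 - 4*4))/o(-229) = ((-53 - 281)*(6 - 4*4))/(197800 - 919*(-229)² - 890*(-229) + 2*(-229)³) = (-334*(6 - 16))/(197800 - 919*52441 + 203810 + 2*(-12008989)) = (-334*(-10))/(197800 - 48193279 + 203810 - 24017978) = 3340/(-71809647) = 3340*(-1/71809647) = -3340/71809647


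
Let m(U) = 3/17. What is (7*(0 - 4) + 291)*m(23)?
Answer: 789/17 ≈ 46.412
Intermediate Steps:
m(U) = 3/17 (m(U) = 3*(1/17) = 3/17)
(7*(0 - 4) + 291)*m(23) = (7*(0 - 4) + 291)*(3/17) = (7*(-4) + 291)*(3/17) = (-28 + 291)*(3/17) = 263*(3/17) = 789/17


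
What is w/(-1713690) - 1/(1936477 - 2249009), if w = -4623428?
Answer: 65680496063/24344680140 ≈ 2.6979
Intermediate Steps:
w/(-1713690) - 1/(1936477 - 2249009) = -4623428/(-1713690) - 1/(1936477 - 2249009) = -4623428*(-1/1713690) - 1/(-312532) = 2311714/856845 - 1*(-1/312532) = 2311714/856845 + 1/312532 = 65680496063/24344680140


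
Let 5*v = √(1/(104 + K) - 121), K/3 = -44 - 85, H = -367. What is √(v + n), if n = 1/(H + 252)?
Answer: √(-9210235 + 1497070*I*√2422763)/32545 ≈ 1.0467 + 1.0509*I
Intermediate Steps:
K = -387 (K = 3*(-44 - 85) = 3*(-129) = -387)
n = -1/115 (n = 1/(-367 + 252) = 1/(-115) = -1/115 ≈ -0.0086956)
v = 2*I*√2422763/1415 (v = √(1/(104 - 387) - 121)/5 = √(1/(-283) - 121)/5 = √(-1/283 - 121)/5 = √(-34244/283)/5 = (2*I*√2422763/283)/5 = 2*I*√2422763/1415 ≈ 2.2*I)
√(v + n) = √(2*I*√2422763/1415 - 1/115) = √(-1/115 + 2*I*√2422763/1415)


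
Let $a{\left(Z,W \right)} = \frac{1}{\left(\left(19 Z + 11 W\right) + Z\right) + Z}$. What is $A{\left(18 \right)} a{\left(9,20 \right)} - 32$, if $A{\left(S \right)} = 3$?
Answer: $- \frac{13085}{409} \approx -31.993$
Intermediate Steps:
$a{\left(Z,W \right)} = \frac{1}{11 W + 21 Z}$ ($a{\left(Z,W \right)} = \frac{1}{\left(\left(11 W + 19 Z\right) + Z\right) + Z} = \frac{1}{\left(11 W + 20 Z\right) + Z} = \frac{1}{11 W + 21 Z}$)
$A{\left(18 \right)} a{\left(9,20 \right)} - 32 = \frac{3}{11 \cdot 20 + 21 \cdot 9} - 32 = \frac{3}{220 + 189} - 32 = \frac{3}{409} - 32 = - \frac{13085}{409}$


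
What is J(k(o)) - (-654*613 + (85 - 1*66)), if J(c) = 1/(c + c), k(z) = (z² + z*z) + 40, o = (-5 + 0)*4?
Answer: 673483441/1680 ≈ 4.0088e+5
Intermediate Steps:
o = -20 (o = -5*4 = -20)
k(z) = 40 + 2*z² (k(z) = (z² + z²) + 40 = 2*z² + 40 = 40 + 2*z²)
J(c) = 1/(2*c)
J(k(o)) - (-654*613 + (85 - 1*66)) = 1/(2*(40 + 2*(-20)²)) - (-654*613 + (85 - 1*66)) = 1/(2*(40 + 2*400)) - (-400902 + (85 - 66)) = 1/(2*(40 + 800)) - (-400902 + 19) = (½)/840 - 1*(-400883) = (½)*(1/840) + 400883 = 1/1680 + 400883 = 673483441/1680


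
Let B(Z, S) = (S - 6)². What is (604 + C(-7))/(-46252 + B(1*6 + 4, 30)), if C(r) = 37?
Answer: -641/45676 ≈ -0.014034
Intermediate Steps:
B(Z, S) = (-6 + S)²
(604 + C(-7))/(-46252 + B(1*6 + 4, 30)) = (604 + 37)/(-46252 + (-6 + 30)²) = 641/(-46252 + 24²) = 641/(-46252 + 576) = 641/(-45676) = 641*(-1/45676) = -641/45676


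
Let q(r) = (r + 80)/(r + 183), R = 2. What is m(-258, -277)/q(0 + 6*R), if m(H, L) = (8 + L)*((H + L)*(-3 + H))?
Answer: -7324553925/92 ≈ -7.9615e+7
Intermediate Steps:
q(r) = (80 + r)/(183 + r)
m(H, L) = (-3 + H)*(8 + L)*(H + L) (m(H, L) = (8 + L)*((-3 + H)*(H + L)) = (-3 + H)*(8 + L)*(H + L))
m(-258, -277)/q(0 + 6*R) = (-24*(-258) - 24*(-277) - 3*(-277)² + 8*(-258)² - 258*(-277)² - 277*(-258)² + 5*(-258)*(-277))/(((80 + (0 + 6*2))/(183 + (0 + 6*2)))) = (6192 + 6648 - 3*76729 + 8*66564 - 258*76729 - 277*66564 + 357330)/(((80 + (0 + 12))/(183 + (0 + 12)))) = (6192 + 6648 - 230187 + 532512 - 19796082 - 18438228 + 357330)/(((80 + 12)/(183 + 12))) = -37561815/(92/195) = -37561815/((1/195)*92) = -37561815/92/195 = -37561815*195/92 = -7324553925/92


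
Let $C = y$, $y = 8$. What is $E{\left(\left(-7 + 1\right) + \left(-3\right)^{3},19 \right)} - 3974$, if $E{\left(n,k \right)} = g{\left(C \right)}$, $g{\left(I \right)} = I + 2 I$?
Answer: $-3950$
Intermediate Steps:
$C = 8$
$g{\left(I \right)} = 3 I$
$E{\left(n,k \right)} = 24$ ($E{\left(n,k \right)} = 3 \cdot 8 = 24$)
$E{\left(\left(-7 + 1\right) + \left(-3\right)^{3},19 \right)} - 3974 = 24 - 3974 = -3950$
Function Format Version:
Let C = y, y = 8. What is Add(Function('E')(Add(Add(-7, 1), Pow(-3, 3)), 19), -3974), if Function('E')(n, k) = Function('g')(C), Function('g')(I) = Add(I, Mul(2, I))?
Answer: -3950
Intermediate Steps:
C = 8
Function('g')(I) = Mul(3, I)
Function('E')(n, k) = 24 (Function('E')(n, k) = Mul(3, 8) = 24)
Add(Function('E')(Add(Add(-7, 1), Pow(-3, 3)), 19), -3974) = Add(24, -3974) = -3950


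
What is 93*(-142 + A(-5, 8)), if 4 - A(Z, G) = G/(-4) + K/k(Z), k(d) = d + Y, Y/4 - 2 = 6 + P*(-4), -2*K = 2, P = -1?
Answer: -543771/43 ≈ -12646.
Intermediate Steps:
K = -1 (K = -½*2 = -1)
Y = 48 (Y = 8 + 4*(6 - 1*(-4)) = 8 + 4*(6 + 4) = 8 + 4*10 = 8 + 40 = 48)
k(d) = 48 + d (k(d) = d + 48 = 48 + d)
A(Z, G) = 4 + 1/(48 + Z) + G/4 (A(Z, G) = 4 - (G/(-4) - 1/(48 + Z)) = 4 - (G*(-¼) - 1/(48 + Z)) = 4 - (-G/4 - 1/(48 + Z)) = 4 - (-1/(48 + Z) - G/4) = 4 + (1/(48 + Z) + G/4) = 4 + 1/(48 + Z) + G/4)
93*(-142 + A(-5, 8)) = 93*(-142 + (4 + (16 + 8)*(48 - 5))/(4*(48 - 5))) = 93*(-142 + (¼)*(4 + 24*43)/43) = 93*(-142 + (¼)*(1/43)*(4 + 1032)) = 93*(-142 + (¼)*(1/43)*1036) = 93*(-142 + 259/43) = 93*(-5847/43) = -543771/43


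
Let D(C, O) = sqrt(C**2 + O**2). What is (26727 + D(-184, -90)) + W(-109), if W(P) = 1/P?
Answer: 2913242/109 + 2*sqrt(10489) ≈ 26932.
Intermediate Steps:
(26727 + D(-184, -90)) + W(-109) = (26727 + sqrt((-184)**2 + (-90)**2)) + 1/(-109) = (26727 + sqrt(33856 + 8100)) - 1/109 = (26727 + sqrt(41956)) - 1/109 = (26727 + 2*sqrt(10489)) - 1/109 = 2913242/109 + 2*sqrt(10489)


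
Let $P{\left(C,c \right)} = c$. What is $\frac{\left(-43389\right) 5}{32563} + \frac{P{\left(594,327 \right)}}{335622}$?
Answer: $- \frac{24266955563}{3642953062} \approx -6.6613$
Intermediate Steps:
$\frac{\left(-43389\right) 5}{32563} + \frac{P{\left(594,327 \right)}}{335622} = \frac{\left(-43389\right) 5}{32563} + \frac{327}{335622} = \left(-216945\right) \frac{1}{32563} + 327 \cdot \frac{1}{335622} = - \frac{216945}{32563} + \frac{109}{111874} = - \frac{24266955563}{3642953062}$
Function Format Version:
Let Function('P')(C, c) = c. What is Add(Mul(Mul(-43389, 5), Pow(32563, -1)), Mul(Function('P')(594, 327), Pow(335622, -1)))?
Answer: Rational(-24266955563, 3642953062) ≈ -6.6613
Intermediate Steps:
Add(Mul(Mul(-43389, 5), Pow(32563, -1)), Mul(Function('P')(594, 327), Pow(335622, -1))) = Add(Mul(Mul(-43389, 5), Pow(32563, -1)), Mul(327, Pow(335622, -1))) = Add(Mul(-216945, Rational(1, 32563)), Mul(327, Rational(1, 335622))) = Add(Rational(-216945, 32563), Rational(109, 111874)) = Rational(-24266955563, 3642953062)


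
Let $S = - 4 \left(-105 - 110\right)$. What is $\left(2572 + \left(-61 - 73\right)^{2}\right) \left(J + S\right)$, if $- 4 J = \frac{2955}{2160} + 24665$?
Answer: $- \frac{3921613951}{36} \approx -1.0893 \cdot 10^{8}$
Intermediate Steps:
$S = 860$ ($S = \left(-4\right) \left(-215\right) = 860$)
$J = - \frac{3551957}{576}$ ($J = - \frac{\frac{2955}{2160} + 24665}{4} = - \frac{2955 \cdot \frac{1}{2160} + 24665}{4} = - \frac{\frac{197}{144} + 24665}{4} = \left(- \frac{1}{4}\right) \frac{3551957}{144} = - \frac{3551957}{576} \approx -6166.6$)
$\left(2572 + \left(-61 - 73\right)^{2}\right) \left(J + S\right) = \left(2572 + \left(-61 - 73\right)^{2}\right) \left(- \frac{3551957}{576} + 860\right) = \left(2572 + \left(-134\right)^{2}\right) \left(- \frac{3056597}{576}\right) = \left(2572 + 17956\right) \left(- \frac{3056597}{576}\right) = 20528 \left(- \frac{3056597}{576}\right) = - \frac{3921613951}{36}$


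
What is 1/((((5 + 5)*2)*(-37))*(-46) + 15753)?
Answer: 1/49793 ≈ 2.0083e-5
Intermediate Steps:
1/((((5 + 5)*2)*(-37))*(-46) + 15753) = 1/(((10*2)*(-37))*(-46) + 15753) = 1/((20*(-37))*(-46) + 15753) = 1/(-740*(-46) + 15753) = 1/(34040 + 15753) = 1/49793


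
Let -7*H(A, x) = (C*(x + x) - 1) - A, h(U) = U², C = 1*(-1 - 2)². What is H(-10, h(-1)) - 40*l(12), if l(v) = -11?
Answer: 3053/7 ≈ 436.14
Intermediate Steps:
C = 9 (C = 1*(-3)² = 1*9 = 9)
H(A, x) = ⅐ - 18*x/7 + A/7 (H(A, x) = -((9*(x + x) - 1) - A)/7 = -((9*(2*x) - 1) - A)/7 = -((18*x - 1) - A)/7 = -((-1 + 18*x) - A)/7 = -(-1 - A + 18*x)/7 = ⅐ - 18*x/7 + A/7)
H(-10, h(-1)) - 40*l(12) = (⅐ - 18/7*(-1)² + (⅐)*(-10)) - 40*(-11) = (⅐ - 18/7*1 - 10/7) + 440 = (⅐ - 18/7 - 10/7) + 440 = -27/7 + 440 = 3053/7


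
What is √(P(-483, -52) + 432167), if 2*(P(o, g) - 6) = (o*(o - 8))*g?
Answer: I*√5733805 ≈ 2394.5*I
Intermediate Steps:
P(o, g) = 6 + g*o*(-8 + o)/2 (P(o, g) = 6 + ((o*(o - 8))*g)/2 = 6 + ((o*(-8 + o))*g)/2 = 6 + (g*o*(-8 + o))/2 = 6 + g*o*(-8 + o)/2)
√(P(-483, -52) + 432167) = √((6 + (½)*(-52)*(-483)² - 4*(-52)*(-483)) + 432167) = √((6 + (½)*(-52)*233289 - 100464) + 432167) = √((6 - 6065514 - 100464) + 432167) = √(-6165972 + 432167) = √(-5733805) = I*√5733805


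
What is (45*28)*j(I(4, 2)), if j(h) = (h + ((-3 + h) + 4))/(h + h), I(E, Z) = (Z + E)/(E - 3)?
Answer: 1365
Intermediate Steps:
I(E, Z) = (E + Z)/(-3 + E)
j(h) = (1 + 2*h)/(2*h) (j(h) = (h + (1 + h))/((2*h)) = (1 + 2*h)*(1/(2*h)) = (1 + 2*h)/(2*h))
(45*28)*j(I(4, 2)) = (45*28)*((1/2 + (4 + 2)/(-3 + 4))/(((4 + 2)/(-3 + 4)))) = 1260*((1/2 + 6/1)/((6/1))) = 1260*((1/2 + 1*6)/((1*6))) = 1260*((1/2 + 6)/6) = 1260*((1/6)*(13/2)) = 1260*(13/12) = 1365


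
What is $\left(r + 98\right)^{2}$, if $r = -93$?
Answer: $25$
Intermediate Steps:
$\left(r + 98\right)^{2} = \left(-93 + 98\right)^{2} = 5^{2} = 25$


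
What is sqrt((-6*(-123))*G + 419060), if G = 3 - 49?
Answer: 46*sqrt(182) ≈ 620.57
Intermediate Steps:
G = -46
sqrt((-6*(-123))*G + 419060) = sqrt(-6*(-123)*(-46) + 419060) = sqrt(738*(-46) + 419060) = sqrt(-33948 + 419060) = sqrt(385112) = 46*sqrt(182)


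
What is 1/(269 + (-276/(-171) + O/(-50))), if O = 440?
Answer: 285/74617 ≈ 0.0038195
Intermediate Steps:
1/(269 + (-276/(-171) + O/(-50))) = 1/(269 + (-276/(-171) + 440/(-50))) = 1/(269 + (-276*(-1/171) + 440*(-1/50))) = 1/(269 + (92/57 - 44/5)) = 1/(269 - 2048/285) = 1/(74617/285) = 285/74617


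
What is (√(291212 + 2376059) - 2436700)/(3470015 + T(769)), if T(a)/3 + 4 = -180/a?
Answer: -1873822300/2668431767 + 769*√2667271/2668431767 ≈ -0.70175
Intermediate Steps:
T(a) = -12 - 540/a (T(a) = -12 + 3*(-180/a) = -12 - 540/a)
(√(291212 + 2376059) - 2436700)/(3470015 + T(769)) = (√(291212 + 2376059) - 2436700)/(3470015 + (-12 - 540/769)) = (√2667271 - 2436700)/(3470015 + (-12 - 540*1/769)) = (-2436700 + √2667271)/(3470015 + (-12 - 540/769)) = (-2436700 + √2667271)/(3470015 - 9768/769) = (-2436700 + √2667271)/(2668431767/769) = (-2436700 + √2667271)*(769/2668431767) = -1873822300/2668431767 + 769*√2667271/2668431767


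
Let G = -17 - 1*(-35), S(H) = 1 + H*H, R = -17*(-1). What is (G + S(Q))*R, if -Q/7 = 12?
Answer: 120275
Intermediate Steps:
R = 17
Q = -84 (Q = -7*12 = -84)
S(H) = 1 + H**2
G = 18 (G = -17 + 35 = 18)
(G + S(Q))*R = (18 + (1 + (-84)**2))*17 = (18 + (1 + 7056))*17 = (18 + 7057)*17 = 7075*17 = 120275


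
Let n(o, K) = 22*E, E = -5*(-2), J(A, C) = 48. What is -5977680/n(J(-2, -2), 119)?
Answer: -298884/11 ≈ -27171.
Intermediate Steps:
E = 10
n(o, K) = 220 (n(o, K) = 22*10 = 220)
-5977680/n(J(-2, -2), 119) = -5977680/220 = -5977680*1/220 = -298884/11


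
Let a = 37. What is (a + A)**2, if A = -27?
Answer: 100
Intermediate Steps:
(a + A)**2 = (37 - 27)**2 = 10**2 = 100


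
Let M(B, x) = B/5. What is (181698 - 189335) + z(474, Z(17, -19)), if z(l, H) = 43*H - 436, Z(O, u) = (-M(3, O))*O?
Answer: -42558/5 ≈ -8511.6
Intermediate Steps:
M(B, x) = B/5 (M(B, x) = B*(1/5) = B/5)
Z(O, u) = -3*O/5 (Z(O, u) = (-3/5)*O = (-1*3/5)*O = -3*O/5)
z(l, H) = -436 + 43*H
(181698 - 189335) + z(474, Z(17, -19)) = (181698 - 189335) + (-436 + 43*(-3/5*17)) = -7637 + (-436 + 43*(-51/5)) = -7637 + (-436 - 2193/5) = -7637 - 4373/5 = -42558/5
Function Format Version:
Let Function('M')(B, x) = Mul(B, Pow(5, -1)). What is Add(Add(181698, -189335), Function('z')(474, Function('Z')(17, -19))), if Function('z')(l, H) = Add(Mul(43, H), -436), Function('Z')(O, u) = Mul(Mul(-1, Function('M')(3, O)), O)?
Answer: Rational(-42558, 5) ≈ -8511.6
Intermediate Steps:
Function('M')(B, x) = Mul(Rational(1, 5), B) (Function('M')(B, x) = Mul(B, Rational(1, 5)) = Mul(Rational(1, 5), B))
Function('Z')(O, u) = Mul(Rational(-3, 5), O) (Function('Z')(O, u) = Mul(Mul(-1, Mul(Rational(1, 5), 3)), O) = Mul(Mul(-1, Rational(3, 5)), O) = Mul(Rational(-3, 5), O))
Function('z')(l, H) = Add(-436, Mul(43, H))
Add(Add(181698, -189335), Function('z')(474, Function('Z')(17, -19))) = Add(Add(181698, -189335), Add(-436, Mul(43, Mul(Rational(-3, 5), 17)))) = Add(-7637, Add(-436, Mul(43, Rational(-51, 5)))) = Add(-7637, Add(-436, Rational(-2193, 5))) = Add(-7637, Rational(-4373, 5)) = Rational(-42558, 5)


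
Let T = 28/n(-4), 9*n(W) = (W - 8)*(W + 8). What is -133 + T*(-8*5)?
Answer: 77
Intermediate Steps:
n(W) = (-8 + W)*(8 + W)/9 (n(W) = ((W - 8)*(W + 8))/9 = ((-8 + W)*(8 + W))/9 = (-8 + W)*(8 + W)/9)
T = -21/4 (T = 28/(-64/9 + (⅑)*(-4)²) = 28/(-64/9 + (⅑)*16) = 28/(-64/9 + 16/9) = 28/(-16/3) = 28*(-3/16) = -21/4 ≈ -5.2500)
-133 + T*(-8*5) = -133 - (-42)*5 = -133 - 21/4*(-40) = -133 + 210 = 77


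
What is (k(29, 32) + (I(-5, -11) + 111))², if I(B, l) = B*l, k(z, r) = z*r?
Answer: 1196836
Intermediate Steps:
k(z, r) = r*z
(k(29, 32) + (I(-5, -11) + 111))² = (32*29 + (-5*(-11) + 111))² = (928 + (55 + 111))² = (928 + 166)² = 1094² = 1196836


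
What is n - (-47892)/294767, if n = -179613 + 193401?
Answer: 4064295288/294767 ≈ 13788.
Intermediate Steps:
n = 13788
n - (-47892)/294767 = 13788 - (-47892)/294767 = 13788 - 1*(-47892/294767) = 13788 + 47892/294767 = 4064295288/294767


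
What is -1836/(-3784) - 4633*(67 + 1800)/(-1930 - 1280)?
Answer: 2046048649/759165 ≈ 2695.1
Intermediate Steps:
-1836/(-3784) - 4633*(67 + 1800)/(-1930 - 1280) = -1836*(-1/3784) - 4633/((-3210/1867)) = 459/946 - 4633/((-3210*1/1867)) = 459/946 - 4633/(-3210/1867) = 459/946 - 4633*(-1867/3210) = 459/946 + 8649811/3210 = 2046048649/759165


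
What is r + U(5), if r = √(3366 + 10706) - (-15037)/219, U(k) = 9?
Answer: 17008/219 + 2*√3518 ≈ 196.29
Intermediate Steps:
r = 15037/219 + 2*√3518 (r = √14072 - (-15037)/219 = 2*√3518 - 1*(-15037/219) = 2*√3518 + 15037/219 = 15037/219 + 2*√3518 ≈ 187.29)
r + U(5) = (15037/219 + 2*√3518) + 9 = 17008/219 + 2*√3518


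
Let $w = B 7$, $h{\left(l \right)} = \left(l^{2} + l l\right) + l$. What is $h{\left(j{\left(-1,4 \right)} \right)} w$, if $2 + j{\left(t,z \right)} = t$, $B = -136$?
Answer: $-14280$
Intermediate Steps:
$j{\left(t,z \right)} = -2 + t$
$h{\left(l \right)} = l + 2 l^{2}$ ($h{\left(l \right)} = \left(l^{2} + l^{2}\right) + l = 2 l^{2} + l = l + 2 l^{2}$)
$w = -952$ ($w = \left(-136\right) 7 = -952$)
$h{\left(j{\left(-1,4 \right)} \right)} w = \left(-2 - 1\right) \left(1 + 2 \left(-2 - 1\right)\right) \left(-952\right) = - 3 \left(1 + 2 \left(-3\right)\right) \left(-952\right) = - 3 \left(1 - 6\right) \left(-952\right) = \left(-3\right) \left(-5\right) \left(-952\right) = 15 \left(-952\right) = -14280$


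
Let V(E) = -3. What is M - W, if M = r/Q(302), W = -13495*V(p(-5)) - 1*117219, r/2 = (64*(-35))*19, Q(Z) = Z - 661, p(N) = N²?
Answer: 27632626/359 ≈ 76971.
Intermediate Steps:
Q(Z) = -661 + Z
r = -85120 (r = 2*((64*(-35))*19) = 2*(-2240*19) = 2*(-42560) = -85120)
W = -76734 (W = -13495*(-3) - 1*117219 = 40485 - 117219 = -76734)
M = 85120/359 (M = -85120/(-661 + 302) = -85120/(-359) = -85120*(-1/359) = 85120/359 ≈ 237.10)
M - W = 85120/359 - 1*(-76734) = 85120/359 + 76734 = 27632626/359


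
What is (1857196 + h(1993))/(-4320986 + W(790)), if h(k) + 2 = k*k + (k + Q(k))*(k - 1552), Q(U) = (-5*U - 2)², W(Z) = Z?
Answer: -43816128405/4320196 ≈ -10142.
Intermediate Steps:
Q(U) = (-2 - 5*U)²
h(k) = -2 + k² + (-1552 + k)*(k + (2 + 5*k)²) (h(k) = -2 + (k*k + (k + (2 + 5*k)²)*(k - 1552)) = -2 + (k² + (k + (2 + 5*k)²)*(-1552 + k)) = -2 + (k² + (-1552 + k)*(k + (2 + 5*k)²)) = -2 + k² + (-1552 + k)*(k + (2 + 5*k)²))
(1857196 + h(1993))/(-4320986 + W(790)) = (1857196 + (-6210 - 38778*1993² - 32588*1993 + 25*1993³))/(-4320986 + 790) = (1857196 + (-6210 - 38778*3972049 - 64947884 + 25*7916293657))/(-4320196) = (1857196 + (-6210 - 154028116122 - 64947884 + 197907341425))*(-1/4320196) = (1857196 + 43814271209)*(-1/4320196) = 43816128405*(-1/4320196) = -43816128405/4320196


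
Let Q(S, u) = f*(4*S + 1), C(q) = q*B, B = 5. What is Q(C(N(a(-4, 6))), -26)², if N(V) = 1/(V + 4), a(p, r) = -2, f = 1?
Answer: 121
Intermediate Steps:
N(V) = 1/(4 + V)
C(q) = 5*q (C(q) = q*5 = 5*q)
Q(S, u) = 1 + 4*S (Q(S, u) = 1*(4*S + 1) = 1*(1 + 4*S) = 1 + 4*S)
Q(C(N(a(-4, 6))), -26)² = (1 + 4*(5/(4 - 2)))² = (1 + 4*(5/2))² = (1 + 10)² = 11² = 121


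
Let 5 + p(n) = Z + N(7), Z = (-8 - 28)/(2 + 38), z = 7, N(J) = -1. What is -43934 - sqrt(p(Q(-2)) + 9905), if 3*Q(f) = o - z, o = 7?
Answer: -43934 - sqrt(989810)/10 ≈ -44034.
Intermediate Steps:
Z = -9/10 (Z = -36/40 = -36*1/40 = -9/10 ≈ -0.90000)
Q(f) = 0 (Q(f) = (7 - 1*7)/3 = (7 - 7)/3 = (1/3)*0 = 0)
p(n) = -69/10 (p(n) = -5 + (-9/10 - 1) = -5 - 19/10 = -69/10)
-43934 - sqrt(p(Q(-2)) + 9905) = -43934 - sqrt(-69/10 + 9905) = -43934 - sqrt(98981/10) = -43934 - sqrt(989810)/10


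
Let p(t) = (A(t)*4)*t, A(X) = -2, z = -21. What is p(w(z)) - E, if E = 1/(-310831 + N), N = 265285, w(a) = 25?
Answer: -9109199/45546 ≈ -200.00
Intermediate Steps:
p(t) = -8*t (p(t) = (-2*4)*t = -8*t)
E = -1/45546 (E = 1/(-310831 + 265285) = 1/(-45546) = -1/45546 ≈ -2.1956e-5)
p(w(z)) - E = -8*25 - 1*(-1/45546) = -200 + 1/45546 = -9109199/45546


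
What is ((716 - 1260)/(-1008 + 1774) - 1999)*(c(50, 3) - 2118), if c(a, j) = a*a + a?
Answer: -330864048/383 ≈ -8.6388e+5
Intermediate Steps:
c(a, j) = a + a² (c(a, j) = a² + a = a + a²)
((716 - 1260)/(-1008 + 1774) - 1999)*(c(50, 3) - 2118) = ((716 - 1260)/(-1008 + 1774) - 1999)*(50*(1 + 50) - 2118) = (-544/766 - 1999)*(50*51 - 2118) = (-544*1/766 - 1999)*(2550 - 2118) = (-272/383 - 1999)*432 = -765889/383*432 = -330864048/383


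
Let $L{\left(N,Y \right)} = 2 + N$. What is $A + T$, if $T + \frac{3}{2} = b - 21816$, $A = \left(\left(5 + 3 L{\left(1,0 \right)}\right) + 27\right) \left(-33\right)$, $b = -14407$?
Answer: $- \frac{75155}{2} \approx -37578.0$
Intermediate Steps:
$A = -1353$ ($A = \left(\left(5 + 3 \left(2 + 1\right)\right) + 27\right) \left(-33\right) = \left(\left(5 + 3 \cdot 3\right) + 27\right) \left(-33\right) = \left(\left(5 + 9\right) + 27\right) \left(-33\right) = \left(14 + 27\right) \left(-33\right) = 41 \left(-33\right) = -1353$)
$T = - \frac{72449}{2}$ ($T = - \frac{3}{2} - 36223 = - \frac{72449}{2} \approx -36225.0$)
$A + T = -1353 - \frac{72449}{2} = - \frac{75155}{2}$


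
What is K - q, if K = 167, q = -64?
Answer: 231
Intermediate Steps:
K - q = 167 - 1*(-64) = 167 + 64 = 231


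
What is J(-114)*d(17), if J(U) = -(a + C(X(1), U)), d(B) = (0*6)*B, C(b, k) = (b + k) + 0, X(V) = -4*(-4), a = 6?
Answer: 0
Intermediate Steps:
X(V) = 16
C(b, k) = b + k
d(B) = 0 (d(B) = 0*B = 0)
J(U) = -22 - U (J(U) = -(6 + (16 + U)) = -(22 + U) = -22 - U)
J(-114)*d(17) = (-22 - 1*(-114))*0 = (-22 + 114)*0 = 92*0 = 0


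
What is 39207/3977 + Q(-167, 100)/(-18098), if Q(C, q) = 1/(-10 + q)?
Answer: 63861141763/6477817140 ≈ 9.8584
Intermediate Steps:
39207/3977 + Q(-167, 100)/(-18098) = 39207/3977 + 1/((-10 + 100)*(-18098)) = 39207*(1/3977) - 1/18098/90 = 39207/3977 + (1/90)*(-1/18098) = 39207/3977 - 1/1628820 = 63861141763/6477817140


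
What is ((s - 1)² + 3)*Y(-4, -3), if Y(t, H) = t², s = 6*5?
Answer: 13504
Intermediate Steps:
s = 30
((s - 1)² + 3)*Y(-4, -3) = ((30 - 1)² + 3)*(-4)² = (29² + 3)*16 = (841 + 3)*16 = 844*16 = 13504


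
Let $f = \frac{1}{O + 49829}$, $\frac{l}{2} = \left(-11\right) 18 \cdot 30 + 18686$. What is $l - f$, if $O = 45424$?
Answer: $\frac{2428189475}{95253} \approx 25492.0$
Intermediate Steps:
$l = 25492$ ($l = 2 \left(\left(-11\right) 18 \cdot 30 + 18686\right) = 2 \left(\left(-198\right) 30 + 18686\right) = 2 \left(-5940 + 18686\right) = 2 \cdot 12746 = 25492$)
$f = \frac{1}{95253}$ ($f = \frac{1}{45424 + 49829} = \frac{1}{95253} \approx 1.0498 \cdot 10^{-5}$)
$l - f = 25492 - \frac{1}{95253} = \frac{2428189475}{95253}$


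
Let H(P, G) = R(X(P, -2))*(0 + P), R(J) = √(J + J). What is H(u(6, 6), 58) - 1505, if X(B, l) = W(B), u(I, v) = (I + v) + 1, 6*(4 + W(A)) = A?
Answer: -1505 + 13*I*√33/3 ≈ -1505.0 + 24.893*I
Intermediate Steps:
W(A) = -4 + A/6
u(I, v) = 1 + I + v
X(B, l) = -4 + B/6
R(J) = √2*√J (R(J) = √(2*J) = √2*√J)
H(P, G) = P*√2*√(-4 + P/6) (H(P, G) = (√2*√(-4 + P/6))*(0 + P) = (√2*√(-4 + P/6))*P = P*√2*√(-4 + P/6))
H(u(6, 6), 58) - 1505 = (1 + 6 + 6)*√(-72 + 3*(1 + 6 + 6))/3 - 1505 = (⅓)*13*√(-72 + 3*13) - 1505 = (⅓)*13*√(-72 + 39) - 1505 = (⅓)*13*√(-33) - 1505 = (⅓)*13*(I*√33) - 1505 = 13*I*√33/3 - 1505 = -1505 + 13*I*√33/3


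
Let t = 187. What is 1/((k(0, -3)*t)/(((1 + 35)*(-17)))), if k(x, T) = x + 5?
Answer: -36/55 ≈ -0.65455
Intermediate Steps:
k(x, T) = 5 + x
1/((k(0, -3)*t)/(((1 + 35)*(-17)))) = 1/(((5 + 0)*187)/(((1 + 35)*(-17)))) = 1/((5*187)/((36*(-17)))) = 1/(935/(-612)) = 1/(935*(-1/612)) = 1/(-55/36) = -36/55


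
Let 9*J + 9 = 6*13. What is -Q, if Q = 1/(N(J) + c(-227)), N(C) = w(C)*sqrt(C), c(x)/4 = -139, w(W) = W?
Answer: 15012/8334505 + 69*sqrt(69)/8334505 ≈ 0.0018700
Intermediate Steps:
J = 23/3 (J = -1 + (6*13)/9 = -1 + (1/9)*78 = -1 + 26/3 = 23/3 ≈ 7.6667)
c(x) = -556 (c(x) = 4*(-139) = -556)
N(C) = C**(3/2) (N(C) = C*sqrt(C) = C**(3/2))
Q = 1/(-556 + 23*sqrt(69)/9) (Q = 1/((23/3)**(3/2) - 556) = 1/(23*sqrt(69)/9 - 556) = 1/(-556 + 23*sqrt(69)/9) ≈ -0.0018700)
-Q = -(-15012/8334505 - 69*sqrt(69)/8334505) = 15012/8334505 + 69*sqrt(69)/8334505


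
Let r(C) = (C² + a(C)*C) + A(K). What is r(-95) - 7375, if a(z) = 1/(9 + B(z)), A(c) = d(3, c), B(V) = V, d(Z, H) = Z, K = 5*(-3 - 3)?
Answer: 142253/86 ≈ 1654.1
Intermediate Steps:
K = -30 (K = 5*(-6) = -30)
A(c) = 3
a(z) = 1/(9 + z)
r(C) = 3 + C² + C/(9 + C) (r(C) = (C² + C/(9 + C)) + 3 = 3 + C² + C/(9 + C))
r(-95) - 7375 = (-95 + (3 + (-95)²)*(9 - 95))/(9 - 95) - 7375 = (-95 + (3 + 9025)*(-86))/(-86) - 7375 = -(-95 + 9028*(-86))/86 - 7375 = -(-95 - 776408)/86 - 7375 = -1/86*(-776503) - 7375 = 776503/86 - 7375 = 142253/86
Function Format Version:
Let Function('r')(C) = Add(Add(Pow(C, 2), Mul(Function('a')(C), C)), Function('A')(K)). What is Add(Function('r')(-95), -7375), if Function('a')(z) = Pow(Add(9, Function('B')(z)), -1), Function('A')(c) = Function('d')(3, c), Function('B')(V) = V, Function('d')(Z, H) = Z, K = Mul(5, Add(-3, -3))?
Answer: Rational(142253, 86) ≈ 1654.1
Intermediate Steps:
K = -30 (K = Mul(5, -6) = -30)
Function('A')(c) = 3
Function('a')(z) = Pow(Add(9, z), -1)
Function('r')(C) = Add(3, Pow(C, 2), Mul(C, Pow(Add(9, C), -1))) (Function('r')(C) = Add(Add(Pow(C, 2), Mul(Pow(Add(9, C), -1), C)), 3) = Add(Add(Pow(C, 2), Mul(C, Pow(Add(9, C), -1))), 3) = Add(3, Pow(C, 2), Mul(C, Pow(Add(9, C), -1))))
Add(Function('r')(-95), -7375) = Add(Mul(Pow(Add(9, -95), -1), Add(-95, Mul(Add(3, Pow(-95, 2)), Add(9, -95)))), -7375) = Add(Mul(Pow(-86, -1), Add(-95, Mul(Add(3, 9025), -86))), -7375) = Add(Mul(Rational(-1, 86), Add(-95, Mul(9028, -86))), -7375) = Add(Mul(Rational(-1, 86), Add(-95, -776408)), -7375) = Add(Mul(Rational(-1, 86), -776503), -7375) = Add(Rational(776503, 86), -7375) = Rational(142253, 86)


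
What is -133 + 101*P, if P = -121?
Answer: -12354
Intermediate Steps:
-133 + 101*P = -133 + 101*(-121) = -133 - 12221 = -12354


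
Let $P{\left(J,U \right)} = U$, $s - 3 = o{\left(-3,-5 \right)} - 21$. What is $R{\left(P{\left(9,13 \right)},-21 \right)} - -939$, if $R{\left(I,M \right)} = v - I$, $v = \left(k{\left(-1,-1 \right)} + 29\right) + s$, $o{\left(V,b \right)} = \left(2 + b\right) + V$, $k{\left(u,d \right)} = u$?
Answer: $930$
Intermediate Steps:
$o{\left(V,b \right)} = 2 + V + b$
$s = -24$ ($s = 3 - 27 = -24$)
$v = 4$ ($v = \left(-1 + 29\right) - 24 = 28 - 24 = 4$)
$R{\left(I,M \right)} = 4 - I$
$R{\left(P{\left(9,13 \right)},-21 \right)} - -939 = \left(4 - 13\right) - -939 = \left(4 - 13\right) + 939 = -9 + 939 = 930$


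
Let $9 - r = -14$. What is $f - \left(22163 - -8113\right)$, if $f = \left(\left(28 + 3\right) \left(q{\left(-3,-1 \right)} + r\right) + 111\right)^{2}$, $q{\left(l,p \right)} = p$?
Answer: $598573$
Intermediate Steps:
$r = 23$ ($r = 9 - -14 = 9 + 14 = 23$)
$f = 628849$ ($f = \left(\left(28 + 3\right) \left(-1 + 23\right) + 111\right)^{2} = \left(31 \cdot 22 + 111\right)^{2} = \left(682 + 111\right)^{2} = 793^{2} = 628849$)
$f - \left(22163 - -8113\right) = 628849 - \left(22163 - -8113\right) = 628849 - \left(22163 + 8113\right) = 628849 - 30276 = 598573$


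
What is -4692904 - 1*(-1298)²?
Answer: -6377708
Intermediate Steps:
-4692904 - 1*(-1298)² = -4692904 - 1*1684804 = -4692904 - 1684804 = -6377708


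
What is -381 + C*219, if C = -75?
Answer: -16806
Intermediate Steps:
-381 + C*219 = -381 - 75*219 = -381 - 16425 = -16806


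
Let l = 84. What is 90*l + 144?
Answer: 7704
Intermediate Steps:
90*l + 144 = 90*84 + 144 = 7560 + 144 = 7704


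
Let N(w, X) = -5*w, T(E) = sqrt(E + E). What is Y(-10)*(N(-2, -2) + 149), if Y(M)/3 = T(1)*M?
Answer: -4770*sqrt(2) ≈ -6745.8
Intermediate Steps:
T(E) = sqrt(2)*sqrt(E) (T(E) = sqrt(2*E) = sqrt(2)*sqrt(E))
Y(M) = 3*M*sqrt(2) (Y(M) = 3*((sqrt(2)*sqrt(1))*M) = 3*((sqrt(2)*1)*M) = 3*(sqrt(2)*M) = 3*(M*sqrt(2)) = 3*M*sqrt(2))
Y(-10)*(N(-2, -2) + 149) = (3*(-10)*sqrt(2))*(-5*(-2) + 149) = (-30*sqrt(2))*(10 + 149) = -30*sqrt(2)*159 = -4770*sqrt(2)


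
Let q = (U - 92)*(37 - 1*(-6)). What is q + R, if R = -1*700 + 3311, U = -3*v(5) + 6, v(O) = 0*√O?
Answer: -1087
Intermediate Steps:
v(O) = 0
U = 6 (U = -3*0 + 6 = 0 + 6 = 6)
q = -3698 (q = (6 - 92)*(37 - 1*(-6)) = -86*(37 + 6) = -86*43 = -3698)
R = 2611 (R = -700 + 3311 = 2611)
q + R = -3698 + 2611 = -1087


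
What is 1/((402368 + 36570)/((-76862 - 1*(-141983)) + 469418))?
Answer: 534539/438938 ≈ 1.2178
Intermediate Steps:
1/((402368 + 36570)/((-76862 - 1*(-141983)) + 469418)) = 1/(438938/((-76862 + 141983) + 469418)) = 1/(438938/(65121 + 469418)) = 1/(438938/534539) = 534539/438938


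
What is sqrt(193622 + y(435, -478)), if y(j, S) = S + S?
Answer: sqrt(192666) ≈ 438.94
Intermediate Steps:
y(j, S) = 2*S
sqrt(193622 + y(435, -478)) = sqrt(193622 + 2*(-478)) = sqrt(193622 - 956) = sqrt(192666)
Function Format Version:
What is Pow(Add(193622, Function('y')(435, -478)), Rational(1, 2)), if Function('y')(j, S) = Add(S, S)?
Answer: Pow(192666, Rational(1, 2)) ≈ 438.94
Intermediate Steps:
Function('y')(j, S) = Mul(2, S)
Pow(Add(193622, Function('y')(435, -478)), Rational(1, 2)) = Pow(Add(193622, Mul(2, -478)), Rational(1, 2)) = Pow(Add(193622, -956), Rational(1, 2)) = Pow(192666, Rational(1, 2))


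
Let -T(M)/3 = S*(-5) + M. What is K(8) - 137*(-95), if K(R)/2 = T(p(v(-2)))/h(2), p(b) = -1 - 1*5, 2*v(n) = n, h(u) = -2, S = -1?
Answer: 13012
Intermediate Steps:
v(n) = n/2
p(b) = -6 (p(b) = -1 - 5 = -6)
T(M) = -15 - 3*M (T(M) = -3*(-1*(-5) + M) = -3*(5 + M) = -15 - 3*M)
K(R) = -3 (K(R) = 2*((-15 - 3*(-6))/(-2)) = 2*((-15 + 18)*(-1/2)) = 2*(3*(-1/2)) = 2*(-3/2) = -3)
K(8) - 137*(-95) = -3 - 137*(-95) = -3 + 13015 = 13012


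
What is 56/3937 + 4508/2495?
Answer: 17887716/9822815 ≈ 1.8210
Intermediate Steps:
56/3937 + 4508/2495 = 17887716/9822815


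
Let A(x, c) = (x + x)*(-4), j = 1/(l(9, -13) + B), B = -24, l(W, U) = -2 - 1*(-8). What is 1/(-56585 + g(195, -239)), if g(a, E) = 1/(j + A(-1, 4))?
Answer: -143/8091637 ≈ -1.7673e-5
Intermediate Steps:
l(W, U) = 6 (l(W, U) = -2 + 8 = 6)
j = -1/18 (j = 1/(6 - 24) = 1/(-18) = -1/18 ≈ -0.055556)
A(x, c) = -8*x (A(x, c) = (2*x)*(-4) = -8*x)
g(a, E) = 18/143 (g(a, E) = 1/(-1/18 - 8*(-1)) = 1/(-1/18 + 8) = 1/(143/18) = 18/143)
1/(-56585 + g(195, -239)) = 1/(-56585 + 18/143) = 1/(-8091637/143) = -143/8091637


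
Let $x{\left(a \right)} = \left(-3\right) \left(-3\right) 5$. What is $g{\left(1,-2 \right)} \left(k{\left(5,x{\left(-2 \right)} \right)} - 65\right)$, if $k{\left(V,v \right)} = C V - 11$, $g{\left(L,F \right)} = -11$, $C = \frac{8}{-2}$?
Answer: $1056$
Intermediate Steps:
$C = -4$ ($C = 8 \left(- \frac{1}{2}\right) = -4$)
$x{\left(a \right)} = 45$ ($x{\left(a \right)} = 9 \cdot 5 = 45$)
$k{\left(V,v \right)} = -11 - 4 V$ ($k{\left(V,v \right)} = - 4 V - 11 = -11 - 4 V$)
$g{\left(1,-2 \right)} \left(k{\left(5,x{\left(-2 \right)} \right)} - 65\right) = - 11 \left(\left(-11 - 20\right) - 65\right) = - 11 \left(-31 - 65\right) = \left(-11\right) \left(-96\right) = 1056$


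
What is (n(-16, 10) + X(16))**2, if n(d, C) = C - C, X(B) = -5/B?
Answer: 25/256 ≈ 0.097656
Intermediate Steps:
n(d, C) = 0
(n(-16, 10) + X(16))**2 = (0 - 5/16)**2 = (-5/16)**2 = 25/256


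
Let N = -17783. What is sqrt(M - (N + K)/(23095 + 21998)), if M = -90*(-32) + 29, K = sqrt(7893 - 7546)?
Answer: sqrt(5915900378760 - 45093*sqrt(347))/45093 ≈ 53.939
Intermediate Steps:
K = sqrt(347) ≈ 18.628
M = 2909 (M = 2880 + 29 = 2909)
sqrt(M - (N + K)/(23095 + 21998)) = sqrt(2909 - (-17783 + sqrt(347))/(23095 + 21998)) = sqrt(2909 - (-17783 + sqrt(347))/45093) = sqrt(2909 - (-17783/45093 + sqrt(347)/45093)) = sqrt(2909 + (17783/45093 - sqrt(347)/45093)) = sqrt(131193320/45093 - sqrt(347)/45093)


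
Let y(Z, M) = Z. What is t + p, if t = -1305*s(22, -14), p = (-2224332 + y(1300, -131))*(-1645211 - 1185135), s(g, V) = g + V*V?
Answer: 6291949444582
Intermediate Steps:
s(g, V) = g + V²
p = 6291949729072 (p = (-2224332 + 1300)*(-1645211 - 1185135) = -2223032*(-2830346) = 6291949729072)
t = -284490 (t = -1305*(22 + (-14)²) = -1305*(22 + 196) = -1305*218 = -284490)
t + p = -284490 + 6291949729072 = 6291949444582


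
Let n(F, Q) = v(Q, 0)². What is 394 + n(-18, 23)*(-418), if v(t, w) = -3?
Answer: -3368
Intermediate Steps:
n(F, Q) = 9 (n(F, Q) = (-3)² = 9)
394 + n(-18, 23)*(-418) = 394 + 9*(-418) = 394 - 3762 = -3368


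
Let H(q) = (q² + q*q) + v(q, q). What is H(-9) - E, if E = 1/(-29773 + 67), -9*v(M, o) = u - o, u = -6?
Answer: 4802471/29706 ≈ 161.67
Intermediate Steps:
v(M, o) = ⅔ + o/9 (v(M, o) = -(-6 - o)/9 = ⅔ + o/9)
H(q) = ⅔ + 2*q² + q/9 (H(q) = (q² + q*q) + (⅔ + q/9) = (q² + q²) + (⅔ + q/9) = 2*q² + (⅔ + q/9) = ⅔ + 2*q² + q/9)
E = -1/29706 (E = 1/(-29706) = -1/29706 ≈ -3.3663e-5)
H(-9) - E = (⅔ + 2*(-9)² + (⅑)*(-9)) - 1*(-1/29706) = (⅔ + 2*81 - 1) + 1/29706 = (⅔ + 162 - 1) + 1/29706 = 485/3 + 1/29706 = 4802471/29706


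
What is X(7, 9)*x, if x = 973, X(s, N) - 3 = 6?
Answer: 8757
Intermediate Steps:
X(s, N) = 9 (X(s, N) = 3 + 6 = 9)
X(7, 9)*x = 9*973 = 8757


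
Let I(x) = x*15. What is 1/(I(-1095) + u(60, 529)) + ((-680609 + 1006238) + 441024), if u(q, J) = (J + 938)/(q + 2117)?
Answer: 27412259135797/35755758 ≈ 7.6665e+5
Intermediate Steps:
u(q, J) = (938 + J)/(2117 + q)
I(x) = 15*x
1/(I(-1095) + u(60, 529)) + ((-680609 + 1006238) + 441024) = 1/(15*(-1095) + (938 + 529)/(2117 + 60)) + ((-680609 + 1006238) + 441024) = 1/(-16425 + 1467/2177) + (325629 + 441024) = 1/(-16425 + (1/2177)*1467) + 766653 = 1/(-16425 + 1467/2177) + 766653 = 1/(-35755758/2177) + 766653 = -2177/35755758 + 766653 = 27412259135797/35755758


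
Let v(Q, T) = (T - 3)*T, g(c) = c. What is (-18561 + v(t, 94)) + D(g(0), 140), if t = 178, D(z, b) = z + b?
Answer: -9867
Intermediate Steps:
D(z, b) = b + z
v(Q, T) = T*(-3 + T) (v(Q, T) = (-3 + T)*T = T*(-3 + T))
(-18561 + v(t, 94)) + D(g(0), 140) = (-18561 + 94*(-3 + 94)) + (140 + 0) = (-18561 + 94*91) + 140 = (-18561 + 8554) + 140 = -10007 + 140 = -9867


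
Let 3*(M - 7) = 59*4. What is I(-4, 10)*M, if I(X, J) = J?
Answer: 2570/3 ≈ 856.67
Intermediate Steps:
M = 257/3 (M = 7 + (59*4)/3 = 7 + (⅓)*236 = 7 + 236/3 = 257/3 ≈ 85.667)
I(-4, 10)*M = 10*(257/3) = 2570/3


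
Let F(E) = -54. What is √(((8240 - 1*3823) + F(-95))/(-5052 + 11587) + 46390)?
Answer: √1981170289955/6535 ≈ 215.39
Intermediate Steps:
√(((8240 - 1*3823) + F(-95))/(-5052 + 11587) + 46390) = √(((8240 - 1*3823) - 54)/(-5052 + 11587) + 46390) = √(((8240 - 3823) - 54)/6535 + 46390) = √((4417 - 54)*(1/6535) + 46390) = √(4363*(1/6535) + 46390) = √(4363/6535 + 46390) = √(303163013/6535) = √1981170289955/6535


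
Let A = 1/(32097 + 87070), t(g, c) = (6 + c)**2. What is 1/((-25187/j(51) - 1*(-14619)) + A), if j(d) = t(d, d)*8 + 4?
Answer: 3097865332/45284691855275 ≈ 6.8409e-5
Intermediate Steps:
j(d) = 4 + 8*(6 + d)**2 (j(d) = (6 + d)**2*8 + 4 = 8*(6 + d)**2 + 4 = 4 + 8*(6 + d)**2)
A = 1/119167 ≈ 8.3916e-6
1/((-25187/j(51) - 1*(-14619)) + A) = 1/((-25187/(4 + 8*(6 + 51)**2) - 1*(-14619)) + 1/119167) = 1/((-25187/(4 + 8*57**2) + 14619) + 1/119167) = 1/((-25187/(4 + 8*3249) + 14619) + 1/119167) = 1/((-25187/(4 + 25992) + 14619) + 1/119167) = 1/((-25187/25996 + 14619) + 1/119167) = 1/(380010337/25996 + 1/119167) = 1/(45284691855275/3097865332) = 3097865332/45284691855275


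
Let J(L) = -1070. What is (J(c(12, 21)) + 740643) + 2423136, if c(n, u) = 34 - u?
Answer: 3162709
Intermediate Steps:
(J(c(12, 21)) + 740643) + 2423136 = (-1070 + 740643) + 2423136 = 739573 + 2423136 = 3162709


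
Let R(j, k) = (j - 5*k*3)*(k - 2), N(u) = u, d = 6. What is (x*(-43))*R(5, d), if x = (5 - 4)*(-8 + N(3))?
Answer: -73100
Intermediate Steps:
R(j, k) = (-2 + k)*(j - 15*k) (R(j, k) = (j - 15*k)*(-2 + k) = (-2 + k)*(j - 15*k))
x = -5 (x = (5 - 4)*(-8 + 3) = 1*(-5) = -5)
(x*(-43))*R(5, d) = (-5*(-43))*(-15*6**2 - 2*5 + 30*6 + 5*6) = 215*(-15*36 - 10 + 180 + 30) = 215*(-540 - 10 + 180 + 30) = 215*(-340) = -73100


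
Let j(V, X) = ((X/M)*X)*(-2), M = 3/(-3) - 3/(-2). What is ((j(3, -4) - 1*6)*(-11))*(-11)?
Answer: -8470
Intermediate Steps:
M = 1/2 (M = 3*(-1/3) - 3*(-1/2) = -1 + 3/2 = 1/2 ≈ 0.50000)
j(V, X) = -4*X**2 (j(V, X) = ((X/(1/2))*X)*(-2) = ((X*2)*X)*(-2) = ((2*X)*X)*(-2) = (2*X**2)*(-2) = -4*X**2)
((j(3, -4) - 1*6)*(-11))*(-11) = ((-4*(-4)**2 - 1*6)*(-11))*(-11) = ((-4*16 - 6)*(-11))*(-11) = ((-64 - 6)*(-11))*(-11) = -70*(-11)*(-11) = 770*(-11) = -8470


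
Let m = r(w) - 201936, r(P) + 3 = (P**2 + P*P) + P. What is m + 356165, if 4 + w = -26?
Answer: 155996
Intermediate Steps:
w = -30 (w = -4 - 26 = -30)
r(P) = -3 + P + 2*P**2 (r(P) = -3 + ((P**2 + P*P) + P) = -3 + ((P**2 + P**2) + P) = -3 + (2*P**2 + P) = -3 + (P + 2*P**2) = -3 + P + 2*P**2)
m = -200169 (m = (-3 - 30 + 2*(-30)**2) - 201936 = (-3 - 30 + 2*900) - 201936 = (-3 - 30 + 1800) - 201936 = 1767 - 201936 = -200169)
m + 356165 = -200169 + 356165 = 155996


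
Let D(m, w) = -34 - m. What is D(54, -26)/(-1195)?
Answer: 88/1195 ≈ 0.073640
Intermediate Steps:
D(54, -26)/(-1195) = (-34 - 1*54)/(-1195) = (-34 - 54)*(-1/1195) = -88*(-1/1195) = 88/1195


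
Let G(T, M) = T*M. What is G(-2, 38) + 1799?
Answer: 1723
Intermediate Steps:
G(T, M) = M*T
G(-2, 38) + 1799 = 38*(-2) + 1799 = -76 + 1799 = 1723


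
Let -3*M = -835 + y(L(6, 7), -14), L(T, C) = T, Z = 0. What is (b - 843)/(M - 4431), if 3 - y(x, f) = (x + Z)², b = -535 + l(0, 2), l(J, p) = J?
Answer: 4134/12425 ≈ 0.33272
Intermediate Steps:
b = -535 (b = -535 + 0 = -535)
y(x, f) = 3 - x² (y(x, f) = 3 - (x + 0)² = 3 - x²)
M = 868/3 (M = -(-835 + (3 - 1*6²))/3 = -(-835 + (3 - 1*36))/3 = -(-835 + (3 - 36))/3 = -(-835 - 33)/3 = -⅓*(-868) = 868/3 ≈ 289.33)
(b - 843)/(M - 4431) = (-535 - 843)/(868/3 - 4431) = -1378/(-12425/3) = -1378*(-3/12425) = 4134/12425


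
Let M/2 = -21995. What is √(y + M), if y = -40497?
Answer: I*√84487 ≈ 290.67*I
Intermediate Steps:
M = -43990 (M = 2*(-21995) = -43990)
√(y + M) = √(-40497 - 43990) = √(-84487) = I*√84487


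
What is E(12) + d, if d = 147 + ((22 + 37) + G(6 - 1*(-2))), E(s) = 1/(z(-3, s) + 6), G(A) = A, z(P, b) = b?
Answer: 3853/18 ≈ 214.06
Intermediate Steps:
E(s) = 1/(6 + s) (E(s) = 1/(s + 6) = 1/(6 + s))
d = 214 (d = 147 + ((22 + 37) + (6 - 1*(-2))) = 147 + (59 + (6 + 2)) = 147 + (59 + 8) = 147 + 67 = 214)
E(12) + d = 1/(6 + 12) + 214 = 1/18 + 214 = 3853/18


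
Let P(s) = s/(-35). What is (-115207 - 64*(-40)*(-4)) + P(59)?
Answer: -4390704/35 ≈ -1.2545e+5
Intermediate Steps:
P(s) = -s/35 (P(s) = s*(-1/35) = -s/35)
(-115207 - 64*(-40)*(-4)) + P(59) = (-115207 - 64*(-40)*(-4)) - 1/35*59 = (-115207 + 2560*(-4)) - 59/35 = (-115207 - 10240) - 59/35 = -125447 - 59/35 = -4390704/35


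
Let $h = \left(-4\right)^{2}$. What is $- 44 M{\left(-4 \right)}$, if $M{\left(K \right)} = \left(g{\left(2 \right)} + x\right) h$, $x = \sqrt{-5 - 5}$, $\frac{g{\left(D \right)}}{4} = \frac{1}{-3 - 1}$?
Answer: $704 - 704 i \sqrt{10} \approx 704.0 - 2226.2 i$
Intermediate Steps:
$g{\left(D \right)} = -1$ ($g{\left(D \right)} = \frac{4}{-3 - 1} = \frac{4}{-4} = 4 \left(- \frac{1}{4}\right) = -1$)
$x = i \sqrt{10}$ ($x = \sqrt{-10} = i \sqrt{10} \approx 3.1623 i$)
$h = 16$
$M{\left(K \right)} = -16 + 16 i \sqrt{10}$ ($M{\left(K \right)} = \left(-1 + i \sqrt{10}\right) 16 = -16 + 16 i \sqrt{10}$)
$- 44 M{\left(-4 \right)} = - 44 \left(-16 + 16 i \sqrt{10}\right) = 704 - 704 i \sqrt{10}$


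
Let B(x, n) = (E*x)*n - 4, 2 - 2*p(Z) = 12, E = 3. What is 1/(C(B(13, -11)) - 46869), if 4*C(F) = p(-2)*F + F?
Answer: -1/46436 ≈ -2.1535e-5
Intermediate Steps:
p(Z) = -5 (p(Z) = 1 - 1/2*12 = 1 - 6 = -5)
B(x, n) = -4 + 3*n*x (B(x, n) = (3*x)*n - 4 = 3*n*x - 4 = -4 + 3*n*x)
C(F) = -F (C(F) = (-5*F + F)/4 = (-4*F)/4 = -F)
1/(C(B(13, -11)) - 46869) = 1/(-(-4 + 3*(-11)*13) - 46869) = 1/(-(-4 - 429) - 46869) = 1/(-1*(-433) - 46869) = 1/(433 - 46869) = 1/(-46436) = -1/46436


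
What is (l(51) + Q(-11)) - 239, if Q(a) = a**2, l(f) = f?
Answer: -67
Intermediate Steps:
(l(51) + Q(-11)) - 239 = (51 + (-11)**2) - 239 = (51 + 121) - 239 = 172 - 239 = -67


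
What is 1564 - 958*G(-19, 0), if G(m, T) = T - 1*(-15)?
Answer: -12806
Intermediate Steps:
G(m, T) = 15 + T (G(m, T) = T + 15 = 15 + T)
1564 - 958*G(-19, 0) = 1564 - 958*(15 + 0) = 1564 - 958*15 = 1564 - 14370 = -12806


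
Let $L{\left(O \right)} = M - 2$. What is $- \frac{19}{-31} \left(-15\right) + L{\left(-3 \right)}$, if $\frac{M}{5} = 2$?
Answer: $- \frac{37}{31} \approx -1.1935$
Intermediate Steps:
$M = 10$ ($M = 5 \cdot 2 = 10$)
$L{\left(O \right)} = 8$ ($L{\left(O \right)} = 10 - 2 = 8$)
$- \frac{19}{-31} \left(-15\right) + L{\left(-3 \right)} = - \frac{19}{-31} \left(-15\right) + 8 = \left(-19\right) \left(- \frac{1}{31}\right) \left(-15\right) + 8 = \frac{19}{31} \left(-15\right) + 8 = - \frac{285}{31} + 8 = - \frac{37}{31}$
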